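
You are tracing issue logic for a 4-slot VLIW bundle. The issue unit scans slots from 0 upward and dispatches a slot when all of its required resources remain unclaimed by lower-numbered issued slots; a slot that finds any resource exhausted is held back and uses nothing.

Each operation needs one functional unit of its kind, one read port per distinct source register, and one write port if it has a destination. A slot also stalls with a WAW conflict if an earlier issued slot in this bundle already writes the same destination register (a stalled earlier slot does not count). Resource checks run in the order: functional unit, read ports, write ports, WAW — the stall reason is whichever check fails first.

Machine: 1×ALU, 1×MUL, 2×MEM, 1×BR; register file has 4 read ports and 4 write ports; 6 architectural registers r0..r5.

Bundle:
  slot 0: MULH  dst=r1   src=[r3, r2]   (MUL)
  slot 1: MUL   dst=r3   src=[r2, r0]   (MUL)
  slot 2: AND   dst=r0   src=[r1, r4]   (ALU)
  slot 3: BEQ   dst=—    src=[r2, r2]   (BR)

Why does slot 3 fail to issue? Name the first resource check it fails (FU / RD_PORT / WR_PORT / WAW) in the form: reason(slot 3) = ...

  0. MUL→r1 ⇒ go  {1A/0Mu/2Ld/1B | 2r 3w}
  1. MUL→r3 ⇒ no(FU)  {1A/0Mu/2Ld/1B | 2r 3w}
  2. ALU→r0 ⇒ go  {0A/0Mu/2Ld/1B | 0r 2w}
  3. BR ⇒ no(RD_PORT)  {0A/0Mu/2Ld/1B | 0r 2w}

reason(slot 3) = RD_PORT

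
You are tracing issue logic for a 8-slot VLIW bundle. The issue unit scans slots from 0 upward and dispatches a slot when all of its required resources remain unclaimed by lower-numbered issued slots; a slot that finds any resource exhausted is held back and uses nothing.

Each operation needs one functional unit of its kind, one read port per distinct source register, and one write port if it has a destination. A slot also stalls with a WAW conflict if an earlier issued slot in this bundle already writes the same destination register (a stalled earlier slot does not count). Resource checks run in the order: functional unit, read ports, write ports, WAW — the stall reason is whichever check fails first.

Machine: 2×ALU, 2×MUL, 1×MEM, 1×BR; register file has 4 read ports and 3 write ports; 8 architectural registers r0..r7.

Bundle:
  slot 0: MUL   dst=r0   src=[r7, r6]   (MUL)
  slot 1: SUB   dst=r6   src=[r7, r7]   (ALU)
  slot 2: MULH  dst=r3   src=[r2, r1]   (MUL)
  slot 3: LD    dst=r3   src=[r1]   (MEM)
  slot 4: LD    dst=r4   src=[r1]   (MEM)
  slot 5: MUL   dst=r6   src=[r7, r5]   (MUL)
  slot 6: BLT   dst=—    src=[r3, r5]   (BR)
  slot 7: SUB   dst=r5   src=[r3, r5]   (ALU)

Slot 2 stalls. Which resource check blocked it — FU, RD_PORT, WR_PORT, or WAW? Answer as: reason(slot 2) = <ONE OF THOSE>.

reason(slot 2) = RD_PORT

slot 0 (MUL): ISSUE — free A2,Mu1,Ld1,B1 rp2 wp2
slot 1 (ALU): ISSUE — free A1,Mu1,Ld1,B1 rp1 wp1
slot 2 (MUL): stall RD_PORT — free A1,Mu1,Ld1,B1 rp1 wp1
slot 3 (MEM): ISSUE — free A1,Mu1,Ld0,B1 rp0 wp0
slot 4 (MEM): stall FU — free A1,Mu1,Ld0,B1 rp0 wp0
slot 5 (MUL): stall RD_PORT — free A1,Mu1,Ld0,B1 rp0 wp0
slot 6 (BR): stall RD_PORT — free A1,Mu1,Ld0,B1 rp0 wp0
slot 7 (ALU): stall RD_PORT — free A1,Mu1,Ld0,B1 rp0 wp0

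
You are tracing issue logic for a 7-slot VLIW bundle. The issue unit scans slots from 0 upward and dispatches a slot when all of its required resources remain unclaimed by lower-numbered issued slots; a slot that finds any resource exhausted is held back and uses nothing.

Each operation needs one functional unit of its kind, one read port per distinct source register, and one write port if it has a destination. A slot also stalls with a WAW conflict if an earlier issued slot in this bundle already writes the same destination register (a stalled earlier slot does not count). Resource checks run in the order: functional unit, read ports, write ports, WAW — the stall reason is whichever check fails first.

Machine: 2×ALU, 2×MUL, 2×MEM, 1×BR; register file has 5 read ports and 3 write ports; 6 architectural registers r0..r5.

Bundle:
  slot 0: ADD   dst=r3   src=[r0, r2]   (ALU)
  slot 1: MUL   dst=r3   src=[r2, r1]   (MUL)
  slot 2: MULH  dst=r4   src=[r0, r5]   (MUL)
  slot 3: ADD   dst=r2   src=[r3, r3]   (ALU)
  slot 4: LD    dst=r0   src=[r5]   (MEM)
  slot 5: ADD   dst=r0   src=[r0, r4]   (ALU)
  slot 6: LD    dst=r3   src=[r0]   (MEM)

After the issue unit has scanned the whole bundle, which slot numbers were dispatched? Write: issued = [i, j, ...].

(0) want 1×ALU +2rd +1wr — yes → AL1|MU2|ME2|BR1|rd3|wr2
(1) want 1×MUL +2rd +1wr — WAW → AL1|MU2|ME2|BR1|rd3|wr2
(2) want 1×MUL +2rd +1wr — yes → AL1|MU1|ME2|BR1|rd1|wr1
(3) want 1×ALU +1rd +1wr — yes → AL0|MU1|ME2|BR1|rd0|wr0
(4) want 1×MEM +1rd +1wr — RD_PORT → AL0|MU1|ME2|BR1|rd0|wr0
(5) want 1×ALU +2rd +1wr — FU → AL0|MU1|ME2|BR1|rd0|wr0
(6) want 1×MEM +1rd +1wr — RD_PORT → AL0|MU1|ME2|BR1|rd0|wr0

issued = [0, 2, 3]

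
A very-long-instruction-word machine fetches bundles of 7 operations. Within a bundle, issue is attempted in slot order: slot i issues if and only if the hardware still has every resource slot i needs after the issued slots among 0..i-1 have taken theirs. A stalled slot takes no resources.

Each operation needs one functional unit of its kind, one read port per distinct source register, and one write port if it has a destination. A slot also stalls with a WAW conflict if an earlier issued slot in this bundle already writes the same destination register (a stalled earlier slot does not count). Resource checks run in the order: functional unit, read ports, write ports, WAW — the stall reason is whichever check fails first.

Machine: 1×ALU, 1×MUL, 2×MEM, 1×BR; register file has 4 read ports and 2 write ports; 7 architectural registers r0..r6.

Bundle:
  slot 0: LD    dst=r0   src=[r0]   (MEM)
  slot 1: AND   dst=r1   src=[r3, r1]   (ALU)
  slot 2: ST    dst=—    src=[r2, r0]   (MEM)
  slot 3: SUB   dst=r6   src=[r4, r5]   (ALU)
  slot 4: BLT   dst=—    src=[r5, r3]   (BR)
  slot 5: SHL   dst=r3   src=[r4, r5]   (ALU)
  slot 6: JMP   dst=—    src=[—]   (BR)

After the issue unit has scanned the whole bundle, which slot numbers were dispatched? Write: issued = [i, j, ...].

(0) want 1×MEM +1rd +1wr — yes → AL1|MU1|ME1|BR1|rd3|wr1
(1) want 1×ALU +2rd +1wr — yes → AL0|MU1|ME1|BR1|rd1|wr0
(2) want 1×MEM +2rd +0wr — RD_PORT → AL0|MU1|ME1|BR1|rd1|wr0
(3) want 1×ALU +2rd +1wr — FU → AL0|MU1|ME1|BR1|rd1|wr0
(4) want 1×BR +2rd +0wr — RD_PORT → AL0|MU1|ME1|BR1|rd1|wr0
(5) want 1×ALU +2rd +1wr — FU → AL0|MU1|ME1|BR1|rd1|wr0
(6) want 1×BR +0rd +0wr — yes → AL0|MU1|ME1|BR0|rd1|wr0

issued = [0, 1, 6]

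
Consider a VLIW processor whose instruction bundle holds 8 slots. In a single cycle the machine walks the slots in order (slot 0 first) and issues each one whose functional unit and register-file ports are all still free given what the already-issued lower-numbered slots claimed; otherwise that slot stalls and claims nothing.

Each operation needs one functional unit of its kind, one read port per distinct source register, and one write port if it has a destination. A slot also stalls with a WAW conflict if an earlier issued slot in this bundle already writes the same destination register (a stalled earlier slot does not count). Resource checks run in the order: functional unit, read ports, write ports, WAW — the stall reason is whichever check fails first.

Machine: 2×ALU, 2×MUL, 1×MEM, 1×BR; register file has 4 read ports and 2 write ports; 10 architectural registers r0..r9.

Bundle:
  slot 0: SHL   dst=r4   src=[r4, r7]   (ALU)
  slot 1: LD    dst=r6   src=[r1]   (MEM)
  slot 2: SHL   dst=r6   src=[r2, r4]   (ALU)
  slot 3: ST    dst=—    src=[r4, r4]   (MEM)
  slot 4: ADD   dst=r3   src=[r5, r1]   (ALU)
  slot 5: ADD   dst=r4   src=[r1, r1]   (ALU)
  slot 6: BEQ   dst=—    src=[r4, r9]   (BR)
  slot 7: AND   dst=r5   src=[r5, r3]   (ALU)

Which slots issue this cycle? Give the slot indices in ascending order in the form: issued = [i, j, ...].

issued = [0, 1]

slot 0 (ALU): ISSUE — free A1,Mu2,Ld1,B1 rp2 wp1
slot 1 (MEM): ISSUE — free A1,Mu2,Ld0,B1 rp1 wp0
slot 2 (ALU): stall RD_PORT — free A1,Mu2,Ld0,B1 rp1 wp0
slot 3 (MEM): stall FU — free A1,Mu2,Ld0,B1 rp1 wp0
slot 4 (ALU): stall RD_PORT — free A1,Mu2,Ld0,B1 rp1 wp0
slot 5 (ALU): stall WR_PORT — free A1,Mu2,Ld0,B1 rp1 wp0
slot 6 (BR): stall RD_PORT — free A1,Mu2,Ld0,B1 rp1 wp0
slot 7 (ALU): stall RD_PORT — free A1,Mu2,Ld0,B1 rp1 wp0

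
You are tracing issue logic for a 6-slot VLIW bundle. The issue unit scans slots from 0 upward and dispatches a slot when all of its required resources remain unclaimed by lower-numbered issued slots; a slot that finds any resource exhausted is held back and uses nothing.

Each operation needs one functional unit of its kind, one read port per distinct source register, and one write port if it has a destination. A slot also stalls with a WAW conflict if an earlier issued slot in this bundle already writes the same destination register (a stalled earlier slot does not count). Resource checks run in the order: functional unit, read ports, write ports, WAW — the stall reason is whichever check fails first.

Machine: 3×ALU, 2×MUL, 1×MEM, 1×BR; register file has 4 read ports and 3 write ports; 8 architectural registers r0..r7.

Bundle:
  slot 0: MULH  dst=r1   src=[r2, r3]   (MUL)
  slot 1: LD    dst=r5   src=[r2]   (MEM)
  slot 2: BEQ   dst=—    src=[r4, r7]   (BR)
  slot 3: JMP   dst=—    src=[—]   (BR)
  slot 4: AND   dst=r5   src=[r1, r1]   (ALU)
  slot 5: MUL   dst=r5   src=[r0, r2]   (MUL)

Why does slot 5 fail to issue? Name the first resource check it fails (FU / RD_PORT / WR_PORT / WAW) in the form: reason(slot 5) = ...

reason(slot 5) = RD_PORT

[0] MUL needs rd=2 wr=1: ok; after: ALU=3 MUL=1 MEM=1 BR=1, R=2, W=2
[1] MEM needs rd=1 wr=1: ok; after: ALU=3 MUL=1 MEM=0 BR=1, R=1, W=1
[2] BR needs rd=2 wr=0: RD_PORT; after: ALU=3 MUL=1 MEM=0 BR=1, R=1, W=1
[3] BR needs rd=0 wr=0: ok; after: ALU=3 MUL=1 MEM=0 BR=0, R=1, W=1
[4] ALU needs rd=1 wr=1: WAW; after: ALU=3 MUL=1 MEM=0 BR=0, R=1, W=1
[5] MUL needs rd=2 wr=1: RD_PORT; after: ALU=3 MUL=1 MEM=0 BR=0, R=1, W=1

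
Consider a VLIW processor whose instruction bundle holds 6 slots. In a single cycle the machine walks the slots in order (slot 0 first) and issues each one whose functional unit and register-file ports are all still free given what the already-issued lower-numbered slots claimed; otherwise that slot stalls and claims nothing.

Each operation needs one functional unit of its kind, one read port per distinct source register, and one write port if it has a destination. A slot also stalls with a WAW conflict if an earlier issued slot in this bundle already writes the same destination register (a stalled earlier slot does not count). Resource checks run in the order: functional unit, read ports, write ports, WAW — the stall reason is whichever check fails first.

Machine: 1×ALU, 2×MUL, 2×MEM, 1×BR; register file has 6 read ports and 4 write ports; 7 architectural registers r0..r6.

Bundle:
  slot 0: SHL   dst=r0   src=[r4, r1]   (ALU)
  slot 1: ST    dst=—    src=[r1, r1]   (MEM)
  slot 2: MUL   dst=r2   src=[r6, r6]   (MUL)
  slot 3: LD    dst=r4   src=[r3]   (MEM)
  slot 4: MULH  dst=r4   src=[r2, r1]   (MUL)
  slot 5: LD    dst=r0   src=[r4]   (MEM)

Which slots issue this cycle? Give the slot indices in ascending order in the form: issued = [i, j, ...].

#0 ALU src=r4,r1 dispatched  <A:0 Mu:2 Ld:2 B:1 rd:4 wr:3>
#1 MEM src=r1,r1 dispatched  <A:0 Mu:2 Ld:1 B:1 rd:3 wr:3>
#2 MUL src=r6,r6 dispatched  <A:0 Mu:1 Ld:1 B:1 rd:2 wr:2>
#3 MEM src=r3 dispatched  <A:0 Mu:1 Ld:0 B:1 rd:1 wr:1>
#4 MUL src=r2,r1 held:RD_PORT  <A:0 Mu:1 Ld:0 B:1 rd:1 wr:1>
#5 MEM src=r4 held:FU  <A:0 Mu:1 Ld:0 B:1 rd:1 wr:1>

issued = [0, 1, 2, 3]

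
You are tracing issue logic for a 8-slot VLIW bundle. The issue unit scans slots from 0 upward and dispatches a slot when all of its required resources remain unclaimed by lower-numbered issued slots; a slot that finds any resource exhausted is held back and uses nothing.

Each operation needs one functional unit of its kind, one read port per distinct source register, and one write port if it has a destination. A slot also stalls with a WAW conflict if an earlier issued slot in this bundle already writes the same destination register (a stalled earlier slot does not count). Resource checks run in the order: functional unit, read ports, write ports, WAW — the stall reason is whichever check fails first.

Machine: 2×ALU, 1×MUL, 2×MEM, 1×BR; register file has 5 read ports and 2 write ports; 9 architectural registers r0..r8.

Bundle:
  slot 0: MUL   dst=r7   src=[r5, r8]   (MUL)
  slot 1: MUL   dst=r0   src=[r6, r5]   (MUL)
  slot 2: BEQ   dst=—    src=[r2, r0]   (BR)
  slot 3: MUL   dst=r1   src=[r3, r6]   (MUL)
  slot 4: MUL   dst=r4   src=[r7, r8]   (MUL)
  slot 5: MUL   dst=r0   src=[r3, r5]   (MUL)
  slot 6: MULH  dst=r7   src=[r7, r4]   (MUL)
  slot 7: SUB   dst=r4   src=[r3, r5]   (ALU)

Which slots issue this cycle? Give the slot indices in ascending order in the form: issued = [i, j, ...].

issued = [0, 2]

(0) want 1×MUL +2rd +1wr — yes → AL2|MU0|ME2|BR1|rd3|wr1
(1) want 1×MUL +2rd +1wr — FU → AL2|MU0|ME2|BR1|rd3|wr1
(2) want 1×BR +2rd +0wr — yes → AL2|MU0|ME2|BR0|rd1|wr1
(3) want 1×MUL +2rd +1wr — FU → AL2|MU0|ME2|BR0|rd1|wr1
(4) want 1×MUL +2rd +1wr — FU → AL2|MU0|ME2|BR0|rd1|wr1
(5) want 1×MUL +2rd +1wr — FU → AL2|MU0|ME2|BR0|rd1|wr1
(6) want 1×MUL +2rd +1wr — FU → AL2|MU0|ME2|BR0|rd1|wr1
(7) want 1×ALU +2rd +1wr — RD_PORT → AL2|MU0|ME2|BR0|rd1|wr1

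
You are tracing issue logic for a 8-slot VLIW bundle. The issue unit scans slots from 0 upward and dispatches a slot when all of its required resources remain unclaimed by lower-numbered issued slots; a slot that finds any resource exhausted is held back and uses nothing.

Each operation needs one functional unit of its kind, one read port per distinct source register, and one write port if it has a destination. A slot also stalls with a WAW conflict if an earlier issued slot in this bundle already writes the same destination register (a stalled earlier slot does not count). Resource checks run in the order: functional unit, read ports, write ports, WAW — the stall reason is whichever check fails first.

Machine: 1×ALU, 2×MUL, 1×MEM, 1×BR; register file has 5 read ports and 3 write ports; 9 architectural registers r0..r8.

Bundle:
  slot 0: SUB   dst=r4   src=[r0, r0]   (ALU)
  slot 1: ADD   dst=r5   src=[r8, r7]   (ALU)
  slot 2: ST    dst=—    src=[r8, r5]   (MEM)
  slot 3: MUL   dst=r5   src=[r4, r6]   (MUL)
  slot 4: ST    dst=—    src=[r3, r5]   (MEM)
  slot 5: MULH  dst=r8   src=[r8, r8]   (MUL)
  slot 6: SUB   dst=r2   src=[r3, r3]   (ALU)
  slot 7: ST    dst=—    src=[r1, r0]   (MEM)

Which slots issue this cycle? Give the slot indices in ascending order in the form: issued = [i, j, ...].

issued = [0, 2, 3]

slot 0 (ALU): ISSUE — free A0,Mu2,Ld1,B1 rp4 wp2
slot 1 (ALU): stall FU — free A0,Mu2,Ld1,B1 rp4 wp2
slot 2 (MEM): ISSUE — free A0,Mu2,Ld0,B1 rp2 wp2
slot 3 (MUL): ISSUE — free A0,Mu1,Ld0,B1 rp0 wp1
slot 4 (MEM): stall FU — free A0,Mu1,Ld0,B1 rp0 wp1
slot 5 (MUL): stall RD_PORT — free A0,Mu1,Ld0,B1 rp0 wp1
slot 6 (ALU): stall FU — free A0,Mu1,Ld0,B1 rp0 wp1
slot 7 (MEM): stall FU — free A0,Mu1,Ld0,B1 rp0 wp1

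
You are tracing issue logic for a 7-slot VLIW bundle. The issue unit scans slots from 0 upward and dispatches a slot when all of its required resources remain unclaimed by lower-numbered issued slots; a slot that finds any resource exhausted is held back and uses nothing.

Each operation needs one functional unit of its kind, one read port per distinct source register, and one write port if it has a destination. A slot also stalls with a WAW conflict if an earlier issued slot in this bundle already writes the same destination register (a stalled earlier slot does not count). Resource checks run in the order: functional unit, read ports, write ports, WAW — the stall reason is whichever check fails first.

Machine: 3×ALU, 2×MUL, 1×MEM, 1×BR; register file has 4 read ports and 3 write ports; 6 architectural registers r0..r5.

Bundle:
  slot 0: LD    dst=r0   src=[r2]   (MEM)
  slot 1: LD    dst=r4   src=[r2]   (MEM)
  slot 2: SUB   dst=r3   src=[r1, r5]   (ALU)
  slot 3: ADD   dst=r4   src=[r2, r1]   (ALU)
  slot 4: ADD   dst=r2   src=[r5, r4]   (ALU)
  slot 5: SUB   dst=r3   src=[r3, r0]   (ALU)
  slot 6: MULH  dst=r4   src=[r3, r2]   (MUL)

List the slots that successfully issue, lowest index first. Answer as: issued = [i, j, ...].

[0] MEM needs rd=1 wr=1: ok; after: ALU=3 MUL=2 MEM=0 BR=1, R=3, W=2
[1] MEM needs rd=1 wr=1: FU; after: ALU=3 MUL=2 MEM=0 BR=1, R=3, W=2
[2] ALU needs rd=2 wr=1: ok; after: ALU=2 MUL=2 MEM=0 BR=1, R=1, W=1
[3] ALU needs rd=2 wr=1: RD_PORT; after: ALU=2 MUL=2 MEM=0 BR=1, R=1, W=1
[4] ALU needs rd=2 wr=1: RD_PORT; after: ALU=2 MUL=2 MEM=0 BR=1, R=1, W=1
[5] ALU needs rd=2 wr=1: RD_PORT; after: ALU=2 MUL=2 MEM=0 BR=1, R=1, W=1
[6] MUL needs rd=2 wr=1: RD_PORT; after: ALU=2 MUL=2 MEM=0 BR=1, R=1, W=1

issued = [0, 2]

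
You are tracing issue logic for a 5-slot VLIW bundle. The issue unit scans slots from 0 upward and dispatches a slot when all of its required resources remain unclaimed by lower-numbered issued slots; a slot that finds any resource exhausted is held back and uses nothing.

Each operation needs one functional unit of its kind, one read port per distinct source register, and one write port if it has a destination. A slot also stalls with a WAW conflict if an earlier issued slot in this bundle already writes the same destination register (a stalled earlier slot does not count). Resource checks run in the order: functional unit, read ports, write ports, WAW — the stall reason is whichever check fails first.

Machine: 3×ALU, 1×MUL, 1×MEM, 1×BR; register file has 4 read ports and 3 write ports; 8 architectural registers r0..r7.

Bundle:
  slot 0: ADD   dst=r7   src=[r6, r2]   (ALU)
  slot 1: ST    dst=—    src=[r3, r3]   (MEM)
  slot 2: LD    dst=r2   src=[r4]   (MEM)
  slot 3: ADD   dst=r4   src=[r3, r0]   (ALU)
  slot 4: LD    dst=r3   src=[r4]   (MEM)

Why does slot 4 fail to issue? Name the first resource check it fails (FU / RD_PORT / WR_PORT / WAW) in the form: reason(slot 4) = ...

#0 ALU src=r6,r2 dispatched  <A:2 Mu:1 Ld:1 B:1 rd:2 wr:2>
#1 MEM src=r3,r3 dispatched  <A:2 Mu:1 Ld:0 B:1 rd:1 wr:2>
#2 MEM src=r4 held:FU  <A:2 Mu:1 Ld:0 B:1 rd:1 wr:2>
#3 ALU src=r3,r0 held:RD_PORT  <A:2 Mu:1 Ld:0 B:1 rd:1 wr:2>
#4 MEM src=r4 held:FU  <A:2 Mu:1 Ld:0 B:1 rd:1 wr:2>

reason(slot 4) = FU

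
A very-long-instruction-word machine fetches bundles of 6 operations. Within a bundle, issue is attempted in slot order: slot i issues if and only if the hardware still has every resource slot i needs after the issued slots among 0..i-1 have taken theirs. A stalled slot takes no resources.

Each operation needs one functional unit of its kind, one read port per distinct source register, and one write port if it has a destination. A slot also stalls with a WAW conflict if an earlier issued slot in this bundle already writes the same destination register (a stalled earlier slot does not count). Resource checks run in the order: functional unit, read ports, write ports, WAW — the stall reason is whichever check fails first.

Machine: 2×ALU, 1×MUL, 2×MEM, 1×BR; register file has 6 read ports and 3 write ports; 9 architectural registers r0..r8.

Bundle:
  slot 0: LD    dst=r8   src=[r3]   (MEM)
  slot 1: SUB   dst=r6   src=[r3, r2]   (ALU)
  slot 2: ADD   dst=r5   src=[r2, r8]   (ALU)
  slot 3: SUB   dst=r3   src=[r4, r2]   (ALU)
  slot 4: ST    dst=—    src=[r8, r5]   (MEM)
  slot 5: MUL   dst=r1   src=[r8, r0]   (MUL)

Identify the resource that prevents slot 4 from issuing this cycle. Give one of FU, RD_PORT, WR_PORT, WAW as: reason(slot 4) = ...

reason(slot 4) = RD_PORT

(0) want 1×MEM +1rd +1wr — yes → AL2|MU1|ME1|BR1|rd5|wr2
(1) want 1×ALU +2rd +1wr — yes → AL1|MU1|ME1|BR1|rd3|wr1
(2) want 1×ALU +2rd +1wr — yes → AL0|MU1|ME1|BR1|rd1|wr0
(3) want 1×ALU +2rd +1wr — FU → AL0|MU1|ME1|BR1|rd1|wr0
(4) want 1×MEM +2rd +0wr — RD_PORT → AL0|MU1|ME1|BR1|rd1|wr0
(5) want 1×MUL +2rd +1wr — RD_PORT → AL0|MU1|ME1|BR1|rd1|wr0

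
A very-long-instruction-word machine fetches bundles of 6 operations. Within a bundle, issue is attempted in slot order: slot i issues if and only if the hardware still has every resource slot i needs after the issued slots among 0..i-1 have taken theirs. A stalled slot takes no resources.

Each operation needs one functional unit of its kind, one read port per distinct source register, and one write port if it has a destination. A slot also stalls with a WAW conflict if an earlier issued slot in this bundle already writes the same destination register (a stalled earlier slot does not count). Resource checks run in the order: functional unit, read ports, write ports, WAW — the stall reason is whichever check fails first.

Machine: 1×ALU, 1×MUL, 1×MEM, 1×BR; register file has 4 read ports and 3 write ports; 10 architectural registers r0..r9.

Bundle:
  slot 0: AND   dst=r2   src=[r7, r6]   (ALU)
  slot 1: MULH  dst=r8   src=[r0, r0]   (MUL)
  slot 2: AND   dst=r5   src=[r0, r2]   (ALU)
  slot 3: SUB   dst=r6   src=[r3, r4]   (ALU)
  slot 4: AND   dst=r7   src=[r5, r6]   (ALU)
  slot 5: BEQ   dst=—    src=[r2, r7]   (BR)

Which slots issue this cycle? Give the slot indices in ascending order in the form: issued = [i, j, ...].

issued = [0, 1]

  0. ALU→r2 ⇒ go  {0A/1Mu/1Ld/1B | 2r 2w}
  1. MUL→r8 ⇒ go  {0A/0Mu/1Ld/1B | 1r 1w}
  2. ALU→r5 ⇒ no(FU)  {0A/0Mu/1Ld/1B | 1r 1w}
  3. ALU→r6 ⇒ no(FU)  {0A/0Mu/1Ld/1B | 1r 1w}
  4. ALU→r7 ⇒ no(FU)  {0A/0Mu/1Ld/1B | 1r 1w}
  5. BR ⇒ no(RD_PORT)  {0A/0Mu/1Ld/1B | 1r 1w}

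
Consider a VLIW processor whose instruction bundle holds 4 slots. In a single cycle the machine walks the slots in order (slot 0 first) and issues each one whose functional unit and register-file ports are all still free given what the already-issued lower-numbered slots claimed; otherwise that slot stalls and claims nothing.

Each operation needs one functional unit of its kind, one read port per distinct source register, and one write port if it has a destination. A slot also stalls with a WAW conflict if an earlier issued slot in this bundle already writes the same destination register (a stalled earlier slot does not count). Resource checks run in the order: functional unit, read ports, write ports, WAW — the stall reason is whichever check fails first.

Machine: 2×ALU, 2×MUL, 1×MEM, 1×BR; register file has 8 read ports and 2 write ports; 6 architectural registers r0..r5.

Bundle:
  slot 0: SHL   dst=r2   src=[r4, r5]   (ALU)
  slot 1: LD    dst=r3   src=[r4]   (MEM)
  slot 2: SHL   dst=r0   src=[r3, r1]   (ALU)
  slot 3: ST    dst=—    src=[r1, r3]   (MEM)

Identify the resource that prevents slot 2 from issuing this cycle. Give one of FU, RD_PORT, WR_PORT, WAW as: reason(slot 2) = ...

#0 ALU src=r4,r5 dispatched  <A:1 Mu:2 Ld:1 B:1 rd:6 wr:1>
#1 MEM src=r4 dispatched  <A:1 Mu:2 Ld:0 B:1 rd:5 wr:0>
#2 ALU src=r3,r1 held:WR_PORT  <A:1 Mu:2 Ld:0 B:1 rd:5 wr:0>
#3 MEM src=r1,r3 held:FU  <A:1 Mu:2 Ld:0 B:1 rd:5 wr:0>

reason(slot 2) = WR_PORT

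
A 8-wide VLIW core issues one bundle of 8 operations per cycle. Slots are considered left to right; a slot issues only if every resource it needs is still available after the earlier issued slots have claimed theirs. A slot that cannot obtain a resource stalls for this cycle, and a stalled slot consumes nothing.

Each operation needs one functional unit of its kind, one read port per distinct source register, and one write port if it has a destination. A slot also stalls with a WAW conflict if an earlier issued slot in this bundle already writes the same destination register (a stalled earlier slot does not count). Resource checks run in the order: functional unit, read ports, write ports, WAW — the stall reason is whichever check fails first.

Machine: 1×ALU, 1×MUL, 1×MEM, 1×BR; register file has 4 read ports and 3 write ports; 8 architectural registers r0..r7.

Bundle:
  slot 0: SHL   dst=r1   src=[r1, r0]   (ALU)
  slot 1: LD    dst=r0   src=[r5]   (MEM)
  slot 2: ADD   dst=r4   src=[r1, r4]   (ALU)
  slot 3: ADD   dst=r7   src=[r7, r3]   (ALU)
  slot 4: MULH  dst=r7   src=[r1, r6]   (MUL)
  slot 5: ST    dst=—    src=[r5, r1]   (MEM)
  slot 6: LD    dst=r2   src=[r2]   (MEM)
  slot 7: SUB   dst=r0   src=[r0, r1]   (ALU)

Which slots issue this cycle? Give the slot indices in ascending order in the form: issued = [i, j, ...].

#0 ALU src=r1,r0 dispatched  <A:0 Mu:1 Ld:1 B:1 rd:2 wr:2>
#1 MEM src=r5 dispatched  <A:0 Mu:1 Ld:0 B:1 rd:1 wr:1>
#2 ALU src=r1,r4 held:FU  <A:0 Mu:1 Ld:0 B:1 rd:1 wr:1>
#3 ALU src=r7,r3 held:FU  <A:0 Mu:1 Ld:0 B:1 rd:1 wr:1>
#4 MUL src=r1,r6 held:RD_PORT  <A:0 Mu:1 Ld:0 B:1 rd:1 wr:1>
#5 MEM src=r5,r1 held:FU  <A:0 Mu:1 Ld:0 B:1 rd:1 wr:1>
#6 MEM src=r2 held:FU  <A:0 Mu:1 Ld:0 B:1 rd:1 wr:1>
#7 ALU src=r0,r1 held:FU  <A:0 Mu:1 Ld:0 B:1 rd:1 wr:1>

issued = [0, 1]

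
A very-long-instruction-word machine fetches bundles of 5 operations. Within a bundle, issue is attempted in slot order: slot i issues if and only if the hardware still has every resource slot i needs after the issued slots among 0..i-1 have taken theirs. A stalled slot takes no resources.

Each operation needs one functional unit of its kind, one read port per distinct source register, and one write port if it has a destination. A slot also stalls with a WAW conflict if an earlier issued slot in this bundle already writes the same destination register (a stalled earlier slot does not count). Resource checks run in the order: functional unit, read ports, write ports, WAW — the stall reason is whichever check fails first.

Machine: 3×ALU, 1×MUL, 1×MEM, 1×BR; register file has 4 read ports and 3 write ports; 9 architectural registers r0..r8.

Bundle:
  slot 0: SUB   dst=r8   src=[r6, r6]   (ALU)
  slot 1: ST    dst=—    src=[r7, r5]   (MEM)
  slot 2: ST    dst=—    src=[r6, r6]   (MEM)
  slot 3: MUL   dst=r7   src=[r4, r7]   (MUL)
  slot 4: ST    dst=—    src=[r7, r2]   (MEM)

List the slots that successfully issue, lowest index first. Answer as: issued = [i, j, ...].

issued = [0, 1]

slot 0 (ALU): ISSUE — free A2,Mu1,Ld1,B1 rp3 wp2
slot 1 (MEM): ISSUE — free A2,Mu1,Ld0,B1 rp1 wp2
slot 2 (MEM): stall FU — free A2,Mu1,Ld0,B1 rp1 wp2
slot 3 (MUL): stall RD_PORT — free A2,Mu1,Ld0,B1 rp1 wp2
slot 4 (MEM): stall FU — free A2,Mu1,Ld0,B1 rp1 wp2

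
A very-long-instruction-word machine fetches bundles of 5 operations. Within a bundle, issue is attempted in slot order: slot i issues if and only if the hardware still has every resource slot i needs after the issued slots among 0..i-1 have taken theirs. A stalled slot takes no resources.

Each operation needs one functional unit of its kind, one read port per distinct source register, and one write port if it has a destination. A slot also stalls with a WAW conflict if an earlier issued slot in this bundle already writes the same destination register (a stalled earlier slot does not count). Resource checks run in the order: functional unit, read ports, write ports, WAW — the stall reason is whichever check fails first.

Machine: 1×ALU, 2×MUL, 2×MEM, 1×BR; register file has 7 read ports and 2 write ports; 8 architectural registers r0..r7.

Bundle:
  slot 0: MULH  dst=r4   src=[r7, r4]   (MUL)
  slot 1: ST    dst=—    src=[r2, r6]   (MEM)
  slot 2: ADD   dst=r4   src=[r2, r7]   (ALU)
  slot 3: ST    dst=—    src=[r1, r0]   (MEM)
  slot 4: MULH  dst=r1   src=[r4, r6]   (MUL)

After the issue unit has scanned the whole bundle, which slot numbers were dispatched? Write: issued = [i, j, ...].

(0) want 1×MUL +2rd +1wr — yes → AL1|MU1|ME2|BR1|rd5|wr1
(1) want 1×MEM +2rd +0wr — yes → AL1|MU1|ME1|BR1|rd3|wr1
(2) want 1×ALU +2rd +1wr — WAW → AL1|MU1|ME1|BR1|rd3|wr1
(3) want 1×MEM +2rd +0wr — yes → AL1|MU1|ME0|BR1|rd1|wr1
(4) want 1×MUL +2rd +1wr — RD_PORT → AL1|MU1|ME0|BR1|rd1|wr1

issued = [0, 1, 3]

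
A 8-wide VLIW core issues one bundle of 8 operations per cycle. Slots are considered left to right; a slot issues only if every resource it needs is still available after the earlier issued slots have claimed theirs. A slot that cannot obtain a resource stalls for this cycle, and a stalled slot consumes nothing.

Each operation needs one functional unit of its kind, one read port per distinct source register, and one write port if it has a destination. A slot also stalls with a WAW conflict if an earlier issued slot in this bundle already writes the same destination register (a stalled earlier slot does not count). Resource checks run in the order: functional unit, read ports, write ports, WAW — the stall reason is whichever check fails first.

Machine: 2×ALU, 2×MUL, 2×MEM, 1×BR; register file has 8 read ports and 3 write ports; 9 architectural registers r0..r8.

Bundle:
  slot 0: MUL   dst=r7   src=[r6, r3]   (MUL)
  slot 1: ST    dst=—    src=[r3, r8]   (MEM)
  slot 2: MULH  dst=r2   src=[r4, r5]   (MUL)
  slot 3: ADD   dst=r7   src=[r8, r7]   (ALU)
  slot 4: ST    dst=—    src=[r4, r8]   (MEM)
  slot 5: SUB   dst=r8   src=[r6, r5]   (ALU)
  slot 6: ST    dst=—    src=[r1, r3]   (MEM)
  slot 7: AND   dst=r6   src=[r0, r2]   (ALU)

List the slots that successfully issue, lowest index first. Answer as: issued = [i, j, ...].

issued = [0, 1, 2, 4]

slot 0 (MUL): ISSUE — free A2,Mu1,Ld2,B1 rp6 wp2
slot 1 (MEM): ISSUE — free A2,Mu1,Ld1,B1 rp4 wp2
slot 2 (MUL): ISSUE — free A2,Mu0,Ld1,B1 rp2 wp1
slot 3 (ALU): stall WAW — free A2,Mu0,Ld1,B1 rp2 wp1
slot 4 (MEM): ISSUE — free A2,Mu0,Ld0,B1 rp0 wp1
slot 5 (ALU): stall RD_PORT — free A2,Mu0,Ld0,B1 rp0 wp1
slot 6 (MEM): stall FU — free A2,Mu0,Ld0,B1 rp0 wp1
slot 7 (ALU): stall RD_PORT — free A2,Mu0,Ld0,B1 rp0 wp1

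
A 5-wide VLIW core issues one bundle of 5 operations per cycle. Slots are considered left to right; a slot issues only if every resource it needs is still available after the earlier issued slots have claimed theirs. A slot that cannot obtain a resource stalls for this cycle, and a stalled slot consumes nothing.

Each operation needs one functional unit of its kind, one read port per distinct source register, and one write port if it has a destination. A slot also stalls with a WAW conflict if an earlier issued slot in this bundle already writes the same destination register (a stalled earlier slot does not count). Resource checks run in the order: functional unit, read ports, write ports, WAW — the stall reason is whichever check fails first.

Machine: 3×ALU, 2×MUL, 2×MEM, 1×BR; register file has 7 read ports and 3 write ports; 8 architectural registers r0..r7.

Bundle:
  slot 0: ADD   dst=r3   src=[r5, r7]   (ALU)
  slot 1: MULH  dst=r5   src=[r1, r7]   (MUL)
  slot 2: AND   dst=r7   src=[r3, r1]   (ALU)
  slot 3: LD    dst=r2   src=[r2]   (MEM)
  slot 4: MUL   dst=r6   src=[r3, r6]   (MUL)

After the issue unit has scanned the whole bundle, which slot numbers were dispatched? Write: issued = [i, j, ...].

slot 0 (ALU): ISSUE — free A2,Mu2,Ld2,B1 rp5 wp2
slot 1 (MUL): ISSUE — free A2,Mu1,Ld2,B1 rp3 wp1
slot 2 (ALU): ISSUE — free A1,Mu1,Ld2,B1 rp1 wp0
slot 3 (MEM): stall WR_PORT — free A1,Mu1,Ld2,B1 rp1 wp0
slot 4 (MUL): stall RD_PORT — free A1,Mu1,Ld2,B1 rp1 wp0

issued = [0, 1, 2]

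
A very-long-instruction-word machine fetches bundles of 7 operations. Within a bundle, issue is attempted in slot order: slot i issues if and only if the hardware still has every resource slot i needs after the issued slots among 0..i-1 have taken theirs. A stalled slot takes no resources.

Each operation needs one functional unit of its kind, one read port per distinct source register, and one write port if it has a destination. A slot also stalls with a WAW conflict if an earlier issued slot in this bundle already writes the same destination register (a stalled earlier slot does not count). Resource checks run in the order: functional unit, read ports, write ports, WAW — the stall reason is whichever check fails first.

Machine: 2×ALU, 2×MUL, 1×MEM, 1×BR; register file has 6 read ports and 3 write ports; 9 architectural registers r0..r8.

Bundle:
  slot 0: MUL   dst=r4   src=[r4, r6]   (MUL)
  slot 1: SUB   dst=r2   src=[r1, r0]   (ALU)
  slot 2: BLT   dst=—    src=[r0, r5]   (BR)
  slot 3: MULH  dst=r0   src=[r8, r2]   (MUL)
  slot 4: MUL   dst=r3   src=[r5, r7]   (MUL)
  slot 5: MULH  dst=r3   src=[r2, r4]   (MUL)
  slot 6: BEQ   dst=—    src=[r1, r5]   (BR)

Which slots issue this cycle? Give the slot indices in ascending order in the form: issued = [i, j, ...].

slot 0 (MUL): ISSUE — free A2,Mu1,Ld1,B1 rp4 wp2
slot 1 (ALU): ISSUE — free A1,Mu1,Ld1,B1 rp2 wp1
slot 2 (BR): ISSUE — free A1,Mu1,Ld1,B0 rp0 wp1
slot 3 (MUL): stall RD_PORT — free A1,Mu1,Ld1,B0 rp0 wp1
slot 4 (MUL): stall RD_PORT — free A1,Mu1,Ld1,B0 rp0 wp1
slot 5 (MUL): stall RD_PORT — free A1,Mu1,Ld1,B0 rp0 wp1
slot 6 (BR): stall FU — free A1,Mu1,Ld1,B0 rp0 wp1

issued = [0, 1, 2]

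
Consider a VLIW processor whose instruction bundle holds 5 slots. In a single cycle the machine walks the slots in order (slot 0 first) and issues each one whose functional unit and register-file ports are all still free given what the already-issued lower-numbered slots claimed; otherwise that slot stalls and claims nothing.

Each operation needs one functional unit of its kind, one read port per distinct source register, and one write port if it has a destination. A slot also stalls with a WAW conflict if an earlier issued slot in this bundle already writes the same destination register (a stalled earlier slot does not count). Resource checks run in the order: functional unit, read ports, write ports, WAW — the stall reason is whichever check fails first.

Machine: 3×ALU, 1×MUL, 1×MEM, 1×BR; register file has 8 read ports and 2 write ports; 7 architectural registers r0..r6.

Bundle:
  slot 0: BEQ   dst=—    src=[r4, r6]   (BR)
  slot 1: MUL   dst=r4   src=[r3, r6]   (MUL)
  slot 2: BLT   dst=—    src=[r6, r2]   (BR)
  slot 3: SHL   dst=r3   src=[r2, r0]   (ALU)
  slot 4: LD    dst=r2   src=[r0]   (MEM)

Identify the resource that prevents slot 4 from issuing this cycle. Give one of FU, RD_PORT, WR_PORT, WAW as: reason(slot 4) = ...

reason(slot 4) = WR_PORT

[0] BR needs rd=2 wr=0: ok; after: ALU=3 MUL=1 MEM=1 BR=0, R=6, W=2
[1] MUL needs rd=2 wr=1: ok; after: ALU=3 MUL=0 MEM=1 BR=0, R=4, W=1
[2] BR needs rd=2 wr=0: FU; after: ALU=3 MUL=0 MEM=1 BR=0, R=4, W=1
[3] ALU needs rd=2 wr=1: ok; after: ALU=2 MUL=0 MEM=1 BR=0, R=2, W=0
[4] MEM needs rd=1 wr=1: WR_PORT; after: ALU=2 MUL=0 MEM=1 BR=0, R=2, W=0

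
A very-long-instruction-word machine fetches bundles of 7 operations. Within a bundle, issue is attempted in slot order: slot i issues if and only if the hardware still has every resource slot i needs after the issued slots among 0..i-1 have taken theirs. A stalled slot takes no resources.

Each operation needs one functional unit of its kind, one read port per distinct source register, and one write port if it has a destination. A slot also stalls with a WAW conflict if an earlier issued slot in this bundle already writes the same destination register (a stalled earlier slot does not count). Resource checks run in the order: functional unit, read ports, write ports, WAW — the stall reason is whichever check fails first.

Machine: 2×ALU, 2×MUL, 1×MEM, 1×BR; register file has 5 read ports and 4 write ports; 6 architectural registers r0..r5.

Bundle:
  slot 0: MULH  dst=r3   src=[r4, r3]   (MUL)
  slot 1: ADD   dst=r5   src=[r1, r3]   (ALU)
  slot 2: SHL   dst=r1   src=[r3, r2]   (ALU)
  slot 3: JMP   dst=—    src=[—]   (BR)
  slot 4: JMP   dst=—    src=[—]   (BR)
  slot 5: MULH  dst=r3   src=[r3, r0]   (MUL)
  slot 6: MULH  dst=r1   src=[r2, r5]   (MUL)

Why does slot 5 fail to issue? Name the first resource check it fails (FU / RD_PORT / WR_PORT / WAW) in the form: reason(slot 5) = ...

#0 MUL src=r4,r3 dispatched  <A:2 Mu:1 Ld:1 B:1 rd:3 wr:3>
#1 ALU src=r1,r3 dispatched  <A:1 Mu:1 Ld:1 B:1 rd:1 wr:2>
#2 ALU src=r3,r2 held:RD_PORT  <A:1 Mu:1 Ld:1 B:1 rd:1 wr:2>
#3 BR src=- dispatched  <A:1 Mu:1 Ld:1 B:0 rd:1 wr:2>
#4 BR src=- held:FU  <A:1 Mu:1 Ld:1 B:0 rd:1 wr:2>
#5 MUL src=r3,r0 held:RD_PORT  <A:1 Mu:1 Ld:1 B:0 rd:1 wr:2>
#6 MUL src=r2,r5 held:RD_PORT  <A:1 Mu:1 Ld:1 B:0 rd:1 wr:2>

reason(slot 5) = RD_PORT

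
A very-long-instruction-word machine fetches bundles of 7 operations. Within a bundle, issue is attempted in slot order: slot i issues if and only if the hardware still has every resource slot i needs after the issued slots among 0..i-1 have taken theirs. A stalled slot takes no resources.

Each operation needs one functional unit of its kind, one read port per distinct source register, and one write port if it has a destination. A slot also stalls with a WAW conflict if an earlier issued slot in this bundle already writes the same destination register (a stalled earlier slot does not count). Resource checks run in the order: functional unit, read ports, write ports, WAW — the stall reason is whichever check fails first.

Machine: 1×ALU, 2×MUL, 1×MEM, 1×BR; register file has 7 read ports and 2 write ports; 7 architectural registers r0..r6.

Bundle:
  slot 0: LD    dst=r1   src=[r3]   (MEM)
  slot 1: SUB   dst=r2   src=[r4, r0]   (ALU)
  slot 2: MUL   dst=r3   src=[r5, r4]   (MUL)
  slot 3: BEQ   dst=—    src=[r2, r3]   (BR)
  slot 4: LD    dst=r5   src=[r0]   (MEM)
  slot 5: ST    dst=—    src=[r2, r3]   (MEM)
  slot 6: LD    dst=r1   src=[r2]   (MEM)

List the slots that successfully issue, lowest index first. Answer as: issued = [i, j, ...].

issued = [0, 1, 3]

slot 0 (MEM): ISSUE — free A1,Mu2,Ld0,B1 rp6 wp1
slot 1 (ALU): ISSUE — free A0,Mu2,Ld0,B1 rp4 wp0
slot 2 (MUL): stall WR_PORT — free A0,Mu2,Ld0,B1 rp4 wp0
slot 3 (BR): ISSUE — free A0,Mu2,Ld0,B0 rp2 wp0
slot 4 (MEM): stall FU — free A0,Mu2,Ld0,B0 rp2 wp0
slot 5 (MEM): stall FU — free A0,Mu2,Ld0,B0 rp2 wp0
slot 6 (MEM): stall FU — free A0,Mu2,Ld0,B0 rp2 wp0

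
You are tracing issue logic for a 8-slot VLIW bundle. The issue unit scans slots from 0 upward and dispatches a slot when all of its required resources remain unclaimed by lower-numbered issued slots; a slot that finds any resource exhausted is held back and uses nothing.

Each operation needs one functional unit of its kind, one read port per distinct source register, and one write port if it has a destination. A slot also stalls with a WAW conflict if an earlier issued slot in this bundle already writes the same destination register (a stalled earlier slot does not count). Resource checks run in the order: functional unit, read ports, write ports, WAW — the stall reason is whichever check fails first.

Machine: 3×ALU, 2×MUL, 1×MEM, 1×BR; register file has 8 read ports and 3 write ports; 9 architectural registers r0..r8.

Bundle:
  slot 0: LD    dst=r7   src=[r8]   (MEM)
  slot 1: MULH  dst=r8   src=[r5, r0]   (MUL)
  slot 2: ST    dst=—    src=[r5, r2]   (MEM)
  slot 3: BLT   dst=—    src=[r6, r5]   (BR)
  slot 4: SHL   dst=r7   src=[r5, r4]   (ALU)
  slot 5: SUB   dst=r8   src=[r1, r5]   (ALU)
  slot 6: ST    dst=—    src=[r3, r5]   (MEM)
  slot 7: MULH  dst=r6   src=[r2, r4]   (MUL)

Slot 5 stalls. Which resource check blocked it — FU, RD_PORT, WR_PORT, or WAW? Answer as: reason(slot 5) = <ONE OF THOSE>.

(0) want 1×MEM +1rd +1wr — yes → AL3|MU2|ME0|BR1|rd7|wr2
(1) want 1×MUL +2rd +1wr — yes → AL3|MU1|ME0|BR1|rd5|wr1
(2) want 1×MEM +2rd +0wr — FU → AL3|MU1|ME0|BR1|rd5|wr1
(3) want 1×BR +2rd +0wr — yes → AL3|MU1|ME0|BR0|rd3|wr1
(4) want 1×ALU +2rd +1wr — WAW → AL3|MU1|ME0|BR0|rd3|wr1
(5) want 1×ALU +2rd +1wr — WAW → AL3|MU1|ME0|BR0|rd3|wr1
(6) want 1×MEM +2rd +0wr — FU → AL3|MU1|ME0|BR0|rd3|wr1
(7) want 1×MUL +2rd +1wr — yes → AL3|MU0|ME0|BR0|rd1|wr0

reason(slot 5) = WAW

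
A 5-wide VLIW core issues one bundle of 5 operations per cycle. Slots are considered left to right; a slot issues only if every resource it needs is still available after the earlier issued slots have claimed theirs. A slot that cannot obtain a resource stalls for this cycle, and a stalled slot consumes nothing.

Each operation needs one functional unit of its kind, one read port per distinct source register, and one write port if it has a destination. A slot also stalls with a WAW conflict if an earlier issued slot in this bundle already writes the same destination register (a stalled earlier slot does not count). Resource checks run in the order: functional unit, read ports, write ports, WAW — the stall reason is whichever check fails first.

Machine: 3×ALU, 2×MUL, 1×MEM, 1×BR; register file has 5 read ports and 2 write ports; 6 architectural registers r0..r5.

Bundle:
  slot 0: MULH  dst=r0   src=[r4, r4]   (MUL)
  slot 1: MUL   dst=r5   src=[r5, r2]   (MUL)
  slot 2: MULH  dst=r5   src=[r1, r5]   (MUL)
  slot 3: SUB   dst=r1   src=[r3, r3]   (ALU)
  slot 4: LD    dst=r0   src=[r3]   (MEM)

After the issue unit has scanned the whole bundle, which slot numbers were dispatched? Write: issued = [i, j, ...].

issued = [0, 1]

slot 0 (MUL): ISSUE — free A3,Mu1,Ld1,B1 rp4 wp1
slot 1 (MUL): ISSUE — free A3,Mu0,Ld1,B1 rp2 wp0
slot 2 (MUL): stall FU — free A3,Mu0,Ld1,B1 rp2 wp0
slot 3 (ALU): stall WR_PORT — free A3,Mu0,Ld1,B1 rp2 wp0
slot 4 (MEM): stall WR_PORT — free A3,Mu0,Ld1,B1 rp2 wp0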